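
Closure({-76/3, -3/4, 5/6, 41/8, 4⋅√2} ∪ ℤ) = ℤ ∪ {-76/3, -3/4, 5/6, 41/8, 4⋅√2}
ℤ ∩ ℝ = ℤ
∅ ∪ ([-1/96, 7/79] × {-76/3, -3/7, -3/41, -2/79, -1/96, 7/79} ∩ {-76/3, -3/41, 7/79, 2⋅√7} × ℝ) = {7/79} × {-76/3, -3/7, -3/41, -2/79, -1/96, 7/79}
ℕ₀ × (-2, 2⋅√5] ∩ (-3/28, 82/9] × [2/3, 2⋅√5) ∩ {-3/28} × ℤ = ∅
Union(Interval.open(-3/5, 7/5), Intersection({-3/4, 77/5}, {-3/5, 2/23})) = Interval.open(-3/5, 7/5)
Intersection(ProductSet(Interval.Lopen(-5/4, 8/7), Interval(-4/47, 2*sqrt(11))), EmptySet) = EmptySet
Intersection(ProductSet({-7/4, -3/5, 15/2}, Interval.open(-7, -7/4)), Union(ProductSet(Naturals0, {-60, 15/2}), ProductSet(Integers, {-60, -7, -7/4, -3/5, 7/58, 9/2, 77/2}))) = EmptySet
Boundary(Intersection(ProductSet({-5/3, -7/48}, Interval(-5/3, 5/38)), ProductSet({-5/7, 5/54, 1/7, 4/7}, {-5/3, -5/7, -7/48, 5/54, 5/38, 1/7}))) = EmptySet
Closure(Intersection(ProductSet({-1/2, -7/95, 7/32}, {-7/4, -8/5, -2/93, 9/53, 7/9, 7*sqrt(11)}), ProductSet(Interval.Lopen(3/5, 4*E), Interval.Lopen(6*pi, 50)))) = EmptySet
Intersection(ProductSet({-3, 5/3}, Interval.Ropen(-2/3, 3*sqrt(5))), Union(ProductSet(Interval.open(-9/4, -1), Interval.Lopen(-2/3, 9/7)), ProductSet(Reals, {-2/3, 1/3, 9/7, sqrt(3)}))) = ProductSet({-3, 5/3}, {-2/3, 1/3, 9/7, sqrt(3)})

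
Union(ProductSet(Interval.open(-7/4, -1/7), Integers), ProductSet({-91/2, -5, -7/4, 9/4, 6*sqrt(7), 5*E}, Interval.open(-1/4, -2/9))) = Union(ProductSet({-91/2, -5, -7/4, 9/4, 6*sqrt(7), 5*E}, Interval.open(-1/4, -2/9)), ProductSet(Interval.open(-7/4, -1/7), Integers))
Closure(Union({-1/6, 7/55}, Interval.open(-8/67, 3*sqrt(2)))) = Union({-1/6}, Interval(-8/67, 3*sqrt(2)))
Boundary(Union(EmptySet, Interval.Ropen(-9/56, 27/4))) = {-9/56, 27/4}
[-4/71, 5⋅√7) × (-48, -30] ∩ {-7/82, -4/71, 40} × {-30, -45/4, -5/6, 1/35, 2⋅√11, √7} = {-4/71} × {-30}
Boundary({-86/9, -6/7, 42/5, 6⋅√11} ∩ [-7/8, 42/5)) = {-6/7}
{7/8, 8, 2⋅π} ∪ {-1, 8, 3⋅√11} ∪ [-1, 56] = [-1, 56]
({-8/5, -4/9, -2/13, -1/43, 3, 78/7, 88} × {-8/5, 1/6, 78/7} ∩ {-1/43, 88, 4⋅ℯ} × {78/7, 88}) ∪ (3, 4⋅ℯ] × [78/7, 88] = ({-1/43, 88} × {78/7}) ∪ ((3, 4⋅ℯ] × [78/7, 88])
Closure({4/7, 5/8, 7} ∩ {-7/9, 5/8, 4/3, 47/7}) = {5/8}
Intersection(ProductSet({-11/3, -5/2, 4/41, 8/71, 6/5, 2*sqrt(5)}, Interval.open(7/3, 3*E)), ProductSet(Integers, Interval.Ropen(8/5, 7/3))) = EmptySet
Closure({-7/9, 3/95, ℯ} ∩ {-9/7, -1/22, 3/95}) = {3/95}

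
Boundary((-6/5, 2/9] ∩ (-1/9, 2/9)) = {-1/9, 2/9}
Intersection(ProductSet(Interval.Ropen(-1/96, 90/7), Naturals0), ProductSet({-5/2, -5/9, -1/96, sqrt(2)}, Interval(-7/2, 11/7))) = ProductSet({-1/96, sqrt(2)}, Range(0, 2, 1))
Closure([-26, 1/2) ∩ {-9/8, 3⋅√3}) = {-9/8}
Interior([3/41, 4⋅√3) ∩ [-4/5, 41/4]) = (3/41, 4⋅√3)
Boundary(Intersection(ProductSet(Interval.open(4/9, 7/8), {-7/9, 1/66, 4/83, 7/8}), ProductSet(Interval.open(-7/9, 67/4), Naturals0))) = EmptySet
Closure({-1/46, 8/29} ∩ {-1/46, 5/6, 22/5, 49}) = {-1/46}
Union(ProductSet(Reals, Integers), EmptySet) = ProductSet(Reals, Integers)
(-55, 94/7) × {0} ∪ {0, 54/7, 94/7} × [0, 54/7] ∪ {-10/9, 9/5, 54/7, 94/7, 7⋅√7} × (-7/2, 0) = ((-55, 94/7) × {0}) ∪ ({0, 54/7, 94/7} × [0, 54/7]) ∪ ({-10/9, 9/5, 54/7, 94/7, 7⋅√7} × (-7/2, 0))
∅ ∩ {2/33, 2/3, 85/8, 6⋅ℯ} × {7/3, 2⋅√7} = ∅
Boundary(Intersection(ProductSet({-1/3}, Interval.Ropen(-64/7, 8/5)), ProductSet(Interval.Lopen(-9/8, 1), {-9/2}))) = ProductSet({-1/3}, {-9/2})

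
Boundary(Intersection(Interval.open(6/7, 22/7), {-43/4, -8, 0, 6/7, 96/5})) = EmptySet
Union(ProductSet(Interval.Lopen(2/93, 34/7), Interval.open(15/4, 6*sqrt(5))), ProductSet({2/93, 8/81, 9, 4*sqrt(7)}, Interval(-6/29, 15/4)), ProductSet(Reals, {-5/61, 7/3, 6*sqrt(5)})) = Union(ProductSet({2/93, 8/81, 9, 4*sqrt(7)}, Interval(-6/29, 15/4)), ProductSet(Interval.Lopen(2/93, 34/7), Interval.open(15/4, 6*sqrt(5))), ProductSet(Reals, {-5/61, 7/3, 6*sqrt(5)}))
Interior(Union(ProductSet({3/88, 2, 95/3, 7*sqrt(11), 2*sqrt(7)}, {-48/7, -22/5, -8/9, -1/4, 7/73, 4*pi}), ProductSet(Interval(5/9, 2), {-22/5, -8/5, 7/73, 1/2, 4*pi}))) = EmptySet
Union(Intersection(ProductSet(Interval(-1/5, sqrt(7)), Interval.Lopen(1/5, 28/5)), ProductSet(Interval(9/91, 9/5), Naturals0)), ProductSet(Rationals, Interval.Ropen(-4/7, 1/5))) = Union(ProductSet(Interval(9/91, 9/5), Range(1, 6, 1)), ProductSet(Rationals, Interval.Ropen(-4/7, 1/5)))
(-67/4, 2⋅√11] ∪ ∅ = (-67/4, 2⋅√11]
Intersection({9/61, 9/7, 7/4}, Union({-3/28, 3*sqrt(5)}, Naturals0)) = EmptySet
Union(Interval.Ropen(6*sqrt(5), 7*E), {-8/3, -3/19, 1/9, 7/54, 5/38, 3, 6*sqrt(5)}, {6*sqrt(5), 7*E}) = Union({-8/3, -3/19, 1/9, 7/54, 5/38, 3}, Interval(6*sqrt(5), 7*E))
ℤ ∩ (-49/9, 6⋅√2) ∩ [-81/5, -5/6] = {-5, -4, …, -1}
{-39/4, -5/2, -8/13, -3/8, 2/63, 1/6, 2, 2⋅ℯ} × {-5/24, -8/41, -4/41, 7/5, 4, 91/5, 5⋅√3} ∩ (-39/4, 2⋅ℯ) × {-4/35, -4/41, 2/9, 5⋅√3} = {-5/2, -8/13, -3/8, 2/63, 1/6, 2} × {-4/41, 5⋅√3}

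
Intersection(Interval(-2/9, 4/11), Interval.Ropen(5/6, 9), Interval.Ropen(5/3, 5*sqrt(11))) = EmptySet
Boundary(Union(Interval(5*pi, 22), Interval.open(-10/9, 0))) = {-10/9, 0, 22, 5*pi}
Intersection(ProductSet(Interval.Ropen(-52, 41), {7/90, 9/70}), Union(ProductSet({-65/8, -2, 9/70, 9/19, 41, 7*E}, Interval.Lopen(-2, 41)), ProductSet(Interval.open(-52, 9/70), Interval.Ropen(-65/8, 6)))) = ProductSet(Union({9/19, 7*E}, Interval.Lopen(-52, 9/70)), {7/90, 9/70})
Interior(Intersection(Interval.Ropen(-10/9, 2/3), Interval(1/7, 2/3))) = Interval.open(1/7, 2/3)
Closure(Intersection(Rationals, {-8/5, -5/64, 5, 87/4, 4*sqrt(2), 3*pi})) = {-8/5, -5/64, 5, 87/4}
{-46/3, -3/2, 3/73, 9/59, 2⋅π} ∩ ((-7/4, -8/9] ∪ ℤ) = {-3/2}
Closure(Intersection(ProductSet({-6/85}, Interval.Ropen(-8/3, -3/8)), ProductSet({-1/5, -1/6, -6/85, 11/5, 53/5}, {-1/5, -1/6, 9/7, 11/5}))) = EmptySet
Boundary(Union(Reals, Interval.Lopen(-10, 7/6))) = EmptySet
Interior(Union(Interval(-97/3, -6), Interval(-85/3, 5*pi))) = Interval.open(-97/3, 5*pi)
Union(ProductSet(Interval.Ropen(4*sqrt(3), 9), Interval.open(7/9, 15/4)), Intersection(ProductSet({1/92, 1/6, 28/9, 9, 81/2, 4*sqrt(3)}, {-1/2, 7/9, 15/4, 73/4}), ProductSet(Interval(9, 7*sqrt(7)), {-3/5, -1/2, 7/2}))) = Union(ProductSet({9}, {-1/2}), ProductSet(Interval.Ropen(4*sqrt(3), 9), Interval.open(7/9, 15/4)))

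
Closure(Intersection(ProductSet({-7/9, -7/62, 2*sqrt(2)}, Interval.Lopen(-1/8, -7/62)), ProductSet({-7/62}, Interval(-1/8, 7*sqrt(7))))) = ProductSet({-7/62}, Interval(-1/8, -7/62))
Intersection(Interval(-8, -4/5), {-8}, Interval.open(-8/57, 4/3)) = EmptySet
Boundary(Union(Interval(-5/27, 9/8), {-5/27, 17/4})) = {-5/27, 9/8, 17/4}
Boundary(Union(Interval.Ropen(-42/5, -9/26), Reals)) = EmptySet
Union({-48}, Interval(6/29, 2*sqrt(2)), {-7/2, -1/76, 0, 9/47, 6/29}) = Union({-48, -7/2, -1/76, 0, 9/47}, Interval(6/29, 2*sqrt(2)))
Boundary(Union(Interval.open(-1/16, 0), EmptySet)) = {-1/16, 0}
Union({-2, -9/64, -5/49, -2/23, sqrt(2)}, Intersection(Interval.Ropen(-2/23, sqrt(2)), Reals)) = Union({-2, -9/64, -5/49}, Interval(-2/23, sqrt(2)))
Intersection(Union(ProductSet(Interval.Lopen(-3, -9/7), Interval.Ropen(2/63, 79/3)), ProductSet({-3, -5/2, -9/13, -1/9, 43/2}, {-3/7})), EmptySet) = EmptySet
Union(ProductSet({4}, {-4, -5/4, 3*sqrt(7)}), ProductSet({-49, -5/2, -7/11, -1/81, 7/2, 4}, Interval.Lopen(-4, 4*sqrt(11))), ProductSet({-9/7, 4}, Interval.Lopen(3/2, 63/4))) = Union(ProductSet({4}, {-4, -5/4, 3*sqrt(7)}), ProductSet({-9/7, 4}, Interval.Lopen(3/2, 63/4)), ProductSet({-49, -5/2, -7/11, -1/81, 7/2, 4}, Interval.Lopen(-4, 4*sqrt(11))))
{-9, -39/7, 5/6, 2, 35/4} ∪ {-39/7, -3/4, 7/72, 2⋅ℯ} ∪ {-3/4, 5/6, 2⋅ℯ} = {-9, -39/7, -3/4, 7/72, 5/6, 2, 35/4, 2⋅ℯ}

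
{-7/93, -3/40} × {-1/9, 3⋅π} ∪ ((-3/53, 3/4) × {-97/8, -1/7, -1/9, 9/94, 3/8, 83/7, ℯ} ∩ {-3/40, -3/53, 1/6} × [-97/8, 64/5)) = ({-7/93, -3/40} × {-1/9, 3⋅π}) ∪ ({1/6} × {-97/8, -1/7, -1/9, 9/94, 3/8, 83/7, ℯ})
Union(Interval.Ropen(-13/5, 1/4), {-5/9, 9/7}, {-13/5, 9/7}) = Union({9/7}, Interval.Ropen(-13/5, 1/4))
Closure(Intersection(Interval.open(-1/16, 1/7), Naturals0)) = Range(0, 1, 1)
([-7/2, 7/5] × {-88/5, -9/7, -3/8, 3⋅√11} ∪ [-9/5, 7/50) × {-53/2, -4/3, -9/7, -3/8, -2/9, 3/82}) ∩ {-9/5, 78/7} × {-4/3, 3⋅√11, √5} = {-9/5} × {-4/3, 3⋅√11}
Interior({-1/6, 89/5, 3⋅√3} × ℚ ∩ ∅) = ∅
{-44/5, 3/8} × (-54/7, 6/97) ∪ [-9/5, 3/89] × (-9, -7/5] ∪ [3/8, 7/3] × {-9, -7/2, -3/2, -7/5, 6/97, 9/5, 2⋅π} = ({-44/5, 3/8} × (-54/7, 6/97)) ∪ ([-9/5, 3/89] × (-9, -7/5]) ∪ ([3/8, 7/3] × {-9, -7/2, -3/2, -7/5, 6/97, 9/5, 2⋅π})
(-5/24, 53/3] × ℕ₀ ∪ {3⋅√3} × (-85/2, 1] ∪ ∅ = ((-5/24, 53/3] × ℕ₀) ∪ ({3⋅√3} × (-85/2, 1])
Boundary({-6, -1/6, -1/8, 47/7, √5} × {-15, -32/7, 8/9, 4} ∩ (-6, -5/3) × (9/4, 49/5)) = ∅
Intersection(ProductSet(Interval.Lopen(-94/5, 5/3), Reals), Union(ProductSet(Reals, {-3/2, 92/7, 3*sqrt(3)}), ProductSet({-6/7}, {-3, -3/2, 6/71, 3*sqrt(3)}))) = Union(ProductSet({-6/7}, {-3, -3/2, 6/71, 3*sqrt(3)}), ProductSet(Interval.Lopen(-94/5, 5/3), {-3/2, 92/7, 3*sqrt(3)}))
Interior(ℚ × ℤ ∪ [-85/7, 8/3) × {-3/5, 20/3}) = ∅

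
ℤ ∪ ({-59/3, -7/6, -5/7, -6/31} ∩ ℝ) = ℤ ∪ {-59/3, -7/6, -5/7, -6/31}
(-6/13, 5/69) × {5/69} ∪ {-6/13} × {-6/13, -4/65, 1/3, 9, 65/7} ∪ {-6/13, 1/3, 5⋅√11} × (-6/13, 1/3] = ((-6/13, 5/69) × {5/69}) ∪ ({-6/13} × {-6/13, -4/65, 1/3, 9, 65/7}) ∪ ({-6/13, 1/3, 5⋅√11} × (-6/13, 1/3])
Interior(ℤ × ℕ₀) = ∅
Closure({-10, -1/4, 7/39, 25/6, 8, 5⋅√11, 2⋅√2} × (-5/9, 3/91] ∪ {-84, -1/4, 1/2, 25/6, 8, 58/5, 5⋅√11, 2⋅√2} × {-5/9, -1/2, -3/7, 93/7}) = ({-10, -1/4, 7/39, 25/6, 8, 5⋅√11, 2⋅√2} × [-5/9, 3/91]) ∪ ({-84, -1/4, 1/2, 25/6, 8, 58/5, 5⋅√11, 2⋅√2} × {-5/9, -1/2, -3/7, 93/7})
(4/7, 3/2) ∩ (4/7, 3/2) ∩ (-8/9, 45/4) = (4/7, 3/2)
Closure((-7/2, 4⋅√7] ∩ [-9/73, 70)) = [-9/73, 4⋅√7]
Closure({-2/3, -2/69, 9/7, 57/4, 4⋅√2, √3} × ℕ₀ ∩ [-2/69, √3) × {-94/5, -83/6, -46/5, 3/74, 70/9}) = ∅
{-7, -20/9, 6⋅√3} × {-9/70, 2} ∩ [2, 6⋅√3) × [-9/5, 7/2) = ∅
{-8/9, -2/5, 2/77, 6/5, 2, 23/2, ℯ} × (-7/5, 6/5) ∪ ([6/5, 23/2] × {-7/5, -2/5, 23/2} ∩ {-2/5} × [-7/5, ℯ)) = {-8/9, -2/5, 2/77, 6/5, 2, 23/2, ℯ} × (-7/5, 6/5)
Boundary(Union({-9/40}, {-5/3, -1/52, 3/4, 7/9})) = {-5/3, -9/40, -1/52, 3/4, 7/9}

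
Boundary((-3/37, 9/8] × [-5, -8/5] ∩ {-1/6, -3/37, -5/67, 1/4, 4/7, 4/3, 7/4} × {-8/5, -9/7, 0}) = {-5/67, 1/4, 4/7} × {-8/5}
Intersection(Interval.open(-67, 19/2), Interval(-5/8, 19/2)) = Interval.Ropen(-5/8, 19/2)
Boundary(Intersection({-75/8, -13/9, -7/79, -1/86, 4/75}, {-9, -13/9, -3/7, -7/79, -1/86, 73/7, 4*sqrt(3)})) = {-13/9, -7/79, -1/86}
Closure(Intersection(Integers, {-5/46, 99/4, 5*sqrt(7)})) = EmptySet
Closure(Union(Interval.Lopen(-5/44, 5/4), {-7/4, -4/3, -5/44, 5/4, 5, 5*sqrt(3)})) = Union({-7/4, -4/3, 5, 5*sqrt(3)}, Interval(-5/44, 5/4))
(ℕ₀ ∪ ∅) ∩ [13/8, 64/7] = {2, 3, …, 9}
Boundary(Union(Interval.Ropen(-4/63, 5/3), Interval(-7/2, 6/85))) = {-7/2, 5/3}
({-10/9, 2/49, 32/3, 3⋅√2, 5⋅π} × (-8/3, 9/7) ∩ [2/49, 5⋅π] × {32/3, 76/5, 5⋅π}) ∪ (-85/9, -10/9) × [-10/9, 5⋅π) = (-85/9, -10/9) × [-10/9, 5⋅π)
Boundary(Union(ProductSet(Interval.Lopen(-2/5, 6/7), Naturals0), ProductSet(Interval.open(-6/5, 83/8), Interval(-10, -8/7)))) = Union(ProductSet({-6/5, 83/8}, Interval(-10, -8/7)), ProductSet(Interval(-6/5, 83/8), {-10, -8/7}), ProductSet(Interval(-2/5, 6/7), Complement(Naturals0, Interval.open(-10, -8/7))))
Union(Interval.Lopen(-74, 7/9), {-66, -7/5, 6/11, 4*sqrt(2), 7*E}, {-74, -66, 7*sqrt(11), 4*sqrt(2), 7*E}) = Union({7*sqrt(11), 4*sqrt(2), 7*E}, Interval(-74, 7/9))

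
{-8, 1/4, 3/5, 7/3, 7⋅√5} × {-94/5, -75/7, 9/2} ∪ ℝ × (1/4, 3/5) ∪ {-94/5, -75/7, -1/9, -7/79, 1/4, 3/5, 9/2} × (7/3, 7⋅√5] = (ℝ × (1/4, 3/5)) ∪ ({-8, 1/4, 3/5, 7/3, 7⋅√5} × {-94/5, -75/7, 9/2}) ∪ ({-94/5, -75/7, -1/9, -7/79, 1/4, 3/5, 9/2} × (7/3, 7⋅√5])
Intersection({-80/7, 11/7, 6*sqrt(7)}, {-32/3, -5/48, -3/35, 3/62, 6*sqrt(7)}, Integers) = EmptySet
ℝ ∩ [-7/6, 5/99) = [-7/6, 5/99)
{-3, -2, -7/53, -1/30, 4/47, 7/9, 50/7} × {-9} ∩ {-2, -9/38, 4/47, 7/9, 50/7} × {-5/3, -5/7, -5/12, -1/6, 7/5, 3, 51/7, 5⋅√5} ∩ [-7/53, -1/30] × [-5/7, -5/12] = ∅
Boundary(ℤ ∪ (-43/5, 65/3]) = {-43/5, 65/3} ∪ (ℤ \ (-43/5, 65/3))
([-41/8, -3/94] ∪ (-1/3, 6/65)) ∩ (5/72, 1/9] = (5/72, 6/65)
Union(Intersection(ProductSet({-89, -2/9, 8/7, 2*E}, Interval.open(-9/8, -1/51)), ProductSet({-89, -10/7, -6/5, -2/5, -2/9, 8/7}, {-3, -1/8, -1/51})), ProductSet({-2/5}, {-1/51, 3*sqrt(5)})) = Union(ProductSet({-2/5}, {-1/51, 3*sqrt(5)}), ProductSet({-89, -2/9, 8/7}, {-1/8}))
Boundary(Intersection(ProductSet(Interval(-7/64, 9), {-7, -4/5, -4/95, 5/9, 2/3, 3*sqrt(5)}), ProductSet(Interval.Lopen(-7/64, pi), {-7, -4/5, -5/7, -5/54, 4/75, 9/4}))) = ProductSet(Interval(-7/64, pi), {-7, -4/5})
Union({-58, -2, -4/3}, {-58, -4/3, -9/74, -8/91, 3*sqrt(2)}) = {-58, -2, -4/3, -9/74, -8/91, 3*sqrt(2)}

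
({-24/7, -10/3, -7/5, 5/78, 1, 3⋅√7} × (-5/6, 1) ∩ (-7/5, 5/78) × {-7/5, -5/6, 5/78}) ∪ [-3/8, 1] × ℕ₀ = [-3/8, 1] × ℕ₀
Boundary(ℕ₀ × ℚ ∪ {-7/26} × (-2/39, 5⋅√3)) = (ℕ₀ × ℝ) ∪ ({-7/26} × [-2/39, 5⋅√3])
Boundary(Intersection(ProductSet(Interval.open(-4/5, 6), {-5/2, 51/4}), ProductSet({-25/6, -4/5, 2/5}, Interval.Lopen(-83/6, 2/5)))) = ProductSet({2/5}, {-5/2})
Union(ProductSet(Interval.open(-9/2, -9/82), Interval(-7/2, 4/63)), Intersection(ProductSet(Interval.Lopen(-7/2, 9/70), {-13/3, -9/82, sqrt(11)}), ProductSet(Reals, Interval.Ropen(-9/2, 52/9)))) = Union(ProductSet(Interval.open(-9/2, -9/82), Interval(-7/2, 4/63)), ProductSet(Interval.Lopen(-7/2, 9/70), {-13/3, -9/82, sqrt(11)}))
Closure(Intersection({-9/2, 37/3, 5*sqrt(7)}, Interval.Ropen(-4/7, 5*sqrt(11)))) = {37/3, 5*sqrt(7)}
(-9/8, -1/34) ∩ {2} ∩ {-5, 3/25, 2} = ∅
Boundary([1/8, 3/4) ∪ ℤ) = {1/8, 3/4} ∪ (ℤ \ (1/8, 3/4))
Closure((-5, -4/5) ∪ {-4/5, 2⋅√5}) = [-5, -4/5] ∪ {2⋅√5}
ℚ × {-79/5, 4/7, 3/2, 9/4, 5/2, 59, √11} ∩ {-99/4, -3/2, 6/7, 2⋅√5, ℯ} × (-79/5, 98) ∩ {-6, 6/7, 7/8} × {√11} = {6/7} × {√11}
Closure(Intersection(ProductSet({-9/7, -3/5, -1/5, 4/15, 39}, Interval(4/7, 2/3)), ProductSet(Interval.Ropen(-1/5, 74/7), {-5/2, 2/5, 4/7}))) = ProductSet({-1/5, 4/15}, {4/7})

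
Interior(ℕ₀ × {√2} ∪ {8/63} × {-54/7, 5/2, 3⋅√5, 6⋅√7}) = ∅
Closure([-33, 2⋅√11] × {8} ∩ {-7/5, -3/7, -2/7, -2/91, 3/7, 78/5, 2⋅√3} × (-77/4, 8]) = {-7/5, -3/7, -2/7, -2/91, 3/7, 2⋅√3} × {8}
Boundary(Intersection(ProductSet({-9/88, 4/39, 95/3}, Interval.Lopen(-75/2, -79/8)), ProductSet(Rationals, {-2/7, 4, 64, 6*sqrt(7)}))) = EmptySet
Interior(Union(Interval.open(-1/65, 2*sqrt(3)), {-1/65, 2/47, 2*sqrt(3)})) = Interval.open(-1/65, 2*sqrt(3))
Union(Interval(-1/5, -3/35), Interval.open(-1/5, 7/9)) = Interval.Ropen(-1/5, 7/9)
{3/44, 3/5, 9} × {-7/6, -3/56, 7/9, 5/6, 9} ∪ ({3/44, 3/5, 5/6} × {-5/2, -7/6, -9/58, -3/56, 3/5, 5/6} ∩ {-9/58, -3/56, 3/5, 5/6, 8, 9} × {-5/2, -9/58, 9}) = ({3/5, 5/6} × {-5/2, -9/58}) ∪ ({3/44, 3/5, 9} × {-7/6, -3/56, 7/9, 5/6, 9})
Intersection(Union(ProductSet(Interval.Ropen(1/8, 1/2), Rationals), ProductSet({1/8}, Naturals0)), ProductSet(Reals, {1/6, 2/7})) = ProductSet(Interval.Ropen(1/8, 1/2), {1/6, 2/7})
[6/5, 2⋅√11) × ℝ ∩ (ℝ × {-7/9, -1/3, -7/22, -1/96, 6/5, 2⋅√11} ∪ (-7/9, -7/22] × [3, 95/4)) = [6/5, 2⋅√11) × {-7/9, -1/3, -7/22, -1/96, 6/5, 2⋅√11}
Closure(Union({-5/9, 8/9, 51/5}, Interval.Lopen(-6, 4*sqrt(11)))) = Interval(-6, 4*sqrt(11))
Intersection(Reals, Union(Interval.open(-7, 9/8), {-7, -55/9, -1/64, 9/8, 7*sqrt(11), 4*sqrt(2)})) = Union({7*sqrt(11), 4*sqrt(2)}, Interval(-7, 9/8))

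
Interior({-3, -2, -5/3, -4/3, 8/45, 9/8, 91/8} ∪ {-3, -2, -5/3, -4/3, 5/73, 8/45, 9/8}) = ∅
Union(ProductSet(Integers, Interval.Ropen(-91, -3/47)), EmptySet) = ProductSet(Integers, Interval.Ropen(-91, -3/47))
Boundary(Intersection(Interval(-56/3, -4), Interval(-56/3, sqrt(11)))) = {-56/3, -4}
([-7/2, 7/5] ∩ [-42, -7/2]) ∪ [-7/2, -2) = [-7/2, -2)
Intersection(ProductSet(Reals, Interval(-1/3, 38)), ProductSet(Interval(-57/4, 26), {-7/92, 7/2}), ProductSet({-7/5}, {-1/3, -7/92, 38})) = ProductSet({-7/5}, {-7/92})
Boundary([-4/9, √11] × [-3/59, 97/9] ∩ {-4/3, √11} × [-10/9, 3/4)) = {√11} × [-3/59, 3/4]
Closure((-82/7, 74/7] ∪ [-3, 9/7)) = [-82/7, 74/7]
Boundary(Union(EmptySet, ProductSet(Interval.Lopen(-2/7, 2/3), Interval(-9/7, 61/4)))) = Union(ProductSet({-2/7, 2/3}, Interval(-9/7, 61/4)), ProductSet(Interval(-2/7, 2/3), {-9/7, 61/4}))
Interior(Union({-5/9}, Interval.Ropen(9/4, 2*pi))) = Interval.open(9/4, 2*pi)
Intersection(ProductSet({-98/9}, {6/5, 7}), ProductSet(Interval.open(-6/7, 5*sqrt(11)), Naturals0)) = EmptySet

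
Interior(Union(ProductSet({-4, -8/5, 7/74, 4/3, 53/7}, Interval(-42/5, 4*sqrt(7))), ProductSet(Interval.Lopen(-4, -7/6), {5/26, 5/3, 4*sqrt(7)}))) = EmptySet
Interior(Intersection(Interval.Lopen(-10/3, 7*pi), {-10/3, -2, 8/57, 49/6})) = EmptySet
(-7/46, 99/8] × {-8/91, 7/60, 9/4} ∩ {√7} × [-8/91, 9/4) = {√7} × {-8/91, 7/60}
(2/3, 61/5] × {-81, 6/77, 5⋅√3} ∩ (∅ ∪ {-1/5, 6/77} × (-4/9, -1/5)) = ∅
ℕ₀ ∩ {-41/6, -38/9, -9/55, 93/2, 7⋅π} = ∅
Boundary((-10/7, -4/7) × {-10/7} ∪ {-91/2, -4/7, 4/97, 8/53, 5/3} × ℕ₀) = ({-91/2, -4/7, 4/97, 8/53, 5/3} × ℕ₀) ∪ ([-10/7, -4/7] × {-10/7})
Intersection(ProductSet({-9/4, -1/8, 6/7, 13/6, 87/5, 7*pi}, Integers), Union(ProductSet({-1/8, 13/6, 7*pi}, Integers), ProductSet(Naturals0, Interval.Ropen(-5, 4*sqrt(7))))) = ProductSet({-1/8, 13/6, 7*pi}, Integers)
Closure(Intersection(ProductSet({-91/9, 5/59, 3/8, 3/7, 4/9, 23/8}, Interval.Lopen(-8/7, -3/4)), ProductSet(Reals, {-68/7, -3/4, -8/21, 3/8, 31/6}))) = ProductSet({-91/9, 5/59, 3/8, 3/7, 4/9, 23/8}, {-3/4})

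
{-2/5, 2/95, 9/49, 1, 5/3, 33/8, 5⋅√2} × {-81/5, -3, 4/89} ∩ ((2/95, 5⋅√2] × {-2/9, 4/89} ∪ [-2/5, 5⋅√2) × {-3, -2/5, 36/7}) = ({-2/5, 2/95, 9/49, 1, 5/3, 33/8} × {-3}) ∪ ({9/49, 1, 5/3, 33/8, 5⋅√2} × {4/89})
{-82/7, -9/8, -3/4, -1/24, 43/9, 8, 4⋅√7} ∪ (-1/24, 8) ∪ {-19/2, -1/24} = {-82/7, -19/2, -9/8, -3/4, 4⋅√7} ∪ [-1/24, 8]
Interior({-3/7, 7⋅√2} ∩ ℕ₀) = ∅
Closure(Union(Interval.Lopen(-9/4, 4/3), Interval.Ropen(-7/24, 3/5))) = Interval(-9/4, 4/3)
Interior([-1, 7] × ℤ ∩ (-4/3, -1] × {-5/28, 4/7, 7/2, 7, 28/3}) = ∅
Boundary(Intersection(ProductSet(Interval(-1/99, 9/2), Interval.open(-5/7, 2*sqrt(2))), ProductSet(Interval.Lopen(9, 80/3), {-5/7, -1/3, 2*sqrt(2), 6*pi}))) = EmptySet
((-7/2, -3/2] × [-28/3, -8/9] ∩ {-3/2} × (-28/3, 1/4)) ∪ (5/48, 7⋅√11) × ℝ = ({-3/2} × (-28/3, -8/9]) ∪ ((5/48, 7⋅√11) × ℝ)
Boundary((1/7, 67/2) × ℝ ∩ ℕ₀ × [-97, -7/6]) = {1, 2, …, 33} × [-97, -7/6]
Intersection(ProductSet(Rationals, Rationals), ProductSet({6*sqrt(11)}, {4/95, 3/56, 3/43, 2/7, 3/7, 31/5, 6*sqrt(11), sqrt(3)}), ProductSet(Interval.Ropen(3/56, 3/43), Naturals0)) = EmptySet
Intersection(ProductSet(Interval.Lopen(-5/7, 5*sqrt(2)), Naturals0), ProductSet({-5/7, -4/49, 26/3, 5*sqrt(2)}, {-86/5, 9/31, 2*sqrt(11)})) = EmptySet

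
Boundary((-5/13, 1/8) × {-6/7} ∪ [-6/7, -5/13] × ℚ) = ([-6/7, -5/13] × ℝ) ∪ ([-5/13, 1/8] × {-6/7})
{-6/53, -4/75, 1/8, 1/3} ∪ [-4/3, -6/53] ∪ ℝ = (-∞, ∞)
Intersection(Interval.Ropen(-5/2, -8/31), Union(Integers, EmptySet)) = Range(-2, 0, 1)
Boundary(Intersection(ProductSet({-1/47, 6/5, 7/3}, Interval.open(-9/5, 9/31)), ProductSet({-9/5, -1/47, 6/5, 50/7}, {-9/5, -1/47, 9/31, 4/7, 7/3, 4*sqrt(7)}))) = ProductSet({-1/47, 6/5}, {-1/47})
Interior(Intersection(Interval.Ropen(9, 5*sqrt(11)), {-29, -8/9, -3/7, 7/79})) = EmptySet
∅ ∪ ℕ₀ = ℕ₀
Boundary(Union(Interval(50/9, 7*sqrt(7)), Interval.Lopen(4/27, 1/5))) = {4/27, 1/5, 50/9, 7*sqrt(7)}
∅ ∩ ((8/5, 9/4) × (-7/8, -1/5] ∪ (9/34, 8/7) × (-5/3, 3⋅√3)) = ∅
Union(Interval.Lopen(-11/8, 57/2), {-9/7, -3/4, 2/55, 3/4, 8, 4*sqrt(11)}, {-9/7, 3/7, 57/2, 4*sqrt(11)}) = Interval.Lopen(-11/8, 57/2)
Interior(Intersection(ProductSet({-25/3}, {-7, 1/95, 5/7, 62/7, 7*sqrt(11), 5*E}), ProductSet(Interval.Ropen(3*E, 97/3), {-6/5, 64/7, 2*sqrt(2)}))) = EmptySet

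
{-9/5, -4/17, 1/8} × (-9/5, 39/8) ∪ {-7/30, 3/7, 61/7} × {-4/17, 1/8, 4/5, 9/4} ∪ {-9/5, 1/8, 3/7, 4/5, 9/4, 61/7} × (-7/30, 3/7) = ({-9/5, -4/17, 1/8} × (-9/5, 39/8)) ∪ ({-7/30, 3/7, 61/7} × {-4/17, 1/8, 4/5, 9/4}) ∪ ({-9/5, 1/8, 3/7, 4/5, 9/4, 61/7} × (-7/30, 3/7))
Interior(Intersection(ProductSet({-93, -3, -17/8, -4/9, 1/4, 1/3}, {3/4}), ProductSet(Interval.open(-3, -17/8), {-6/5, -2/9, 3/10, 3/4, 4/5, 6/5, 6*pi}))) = EmptySet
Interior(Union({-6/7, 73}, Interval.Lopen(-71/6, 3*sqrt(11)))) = Interval.open(-71/6, 3*sqrt(11))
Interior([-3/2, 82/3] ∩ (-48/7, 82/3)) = (-3/2, 82/3)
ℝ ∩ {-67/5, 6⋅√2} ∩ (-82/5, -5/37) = {-67/5}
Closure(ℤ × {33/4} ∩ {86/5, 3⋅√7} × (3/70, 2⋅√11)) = ∅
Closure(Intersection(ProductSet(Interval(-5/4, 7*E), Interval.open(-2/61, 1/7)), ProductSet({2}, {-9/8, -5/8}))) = EmptySet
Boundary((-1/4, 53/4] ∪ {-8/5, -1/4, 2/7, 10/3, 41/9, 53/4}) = {-8/5, -1/4, 53/4}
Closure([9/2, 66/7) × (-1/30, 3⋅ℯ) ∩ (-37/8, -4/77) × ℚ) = ∅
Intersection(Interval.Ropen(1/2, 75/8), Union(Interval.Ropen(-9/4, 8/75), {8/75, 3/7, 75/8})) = EmptySet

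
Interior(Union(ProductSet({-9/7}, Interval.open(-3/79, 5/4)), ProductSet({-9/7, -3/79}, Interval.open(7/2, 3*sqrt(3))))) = EmptySet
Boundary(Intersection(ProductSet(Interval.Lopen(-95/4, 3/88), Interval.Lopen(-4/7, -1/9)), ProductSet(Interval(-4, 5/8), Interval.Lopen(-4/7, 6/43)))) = Union(ProductSet({-4, 3/88}, Interval(-4/7, -1/9)), ProductSet(Interval(-4, 3/88), {-4/7, -1/9}))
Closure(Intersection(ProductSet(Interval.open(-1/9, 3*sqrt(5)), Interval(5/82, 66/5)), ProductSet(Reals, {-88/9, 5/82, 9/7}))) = ProductSet(Interval(-1/9, 3*sqrt(5)), {5/82, 9/7})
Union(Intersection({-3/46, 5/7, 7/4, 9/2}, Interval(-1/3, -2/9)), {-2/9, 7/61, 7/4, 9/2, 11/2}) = {-2/9, 7/61, 7/4, 9/2, 11/2}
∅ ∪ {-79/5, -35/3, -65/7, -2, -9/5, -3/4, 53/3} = {-79/5, -35/3, -65/7, -2, -9/5, -3/4, 53/3}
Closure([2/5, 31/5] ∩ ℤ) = {1, 2, …, 6}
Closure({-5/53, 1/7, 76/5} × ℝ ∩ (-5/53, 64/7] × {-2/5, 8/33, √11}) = {1/7} × {-2/5, 8/33, √11}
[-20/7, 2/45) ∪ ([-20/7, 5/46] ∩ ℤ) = [-20/7, 2/45) ∪ {-2, -1, 0}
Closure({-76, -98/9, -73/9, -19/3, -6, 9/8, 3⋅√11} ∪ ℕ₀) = {-76, -98/9, -73/9, -19/3, -6, 9/8, 3⋅√11} ∪ ℕ₀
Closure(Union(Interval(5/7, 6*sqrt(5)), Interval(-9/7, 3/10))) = Union(Interval(-9/7, 3/10), Interval(5/7, 6*sqrt(5)))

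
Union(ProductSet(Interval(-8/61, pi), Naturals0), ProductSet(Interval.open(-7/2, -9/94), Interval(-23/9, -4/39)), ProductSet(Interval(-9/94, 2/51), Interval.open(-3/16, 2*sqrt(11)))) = Union(ProductSet(Interval.open(-7/2, -9/94), Interval(-23/9, -4/39)), ProductSet(Interval(-8/61, pi), Naturals0), ProductSet(Interval(-9/94, 2/51), Interval.open(-3/16, 2*sqrt(11))))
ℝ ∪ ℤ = ℝ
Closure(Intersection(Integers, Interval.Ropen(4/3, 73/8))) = Range(2, 10, 1)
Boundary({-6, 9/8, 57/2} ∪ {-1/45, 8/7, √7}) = {-6, -1/45, 9/8, 8/7, 57/2, √7}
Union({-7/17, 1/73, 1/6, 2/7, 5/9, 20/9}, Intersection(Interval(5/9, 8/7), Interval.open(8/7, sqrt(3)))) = {-7/17, 1/73, 1/6, 2/7, 5/9, 20/9}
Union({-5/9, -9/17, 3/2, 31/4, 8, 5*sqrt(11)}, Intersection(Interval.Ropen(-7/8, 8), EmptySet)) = {-5/9, -9/17, 3/2, 31/4, 8, 5*sqrt(11)}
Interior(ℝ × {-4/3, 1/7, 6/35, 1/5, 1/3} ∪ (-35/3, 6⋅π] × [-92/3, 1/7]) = (-35/3, 6⋅π) × (-92/3, 1/7)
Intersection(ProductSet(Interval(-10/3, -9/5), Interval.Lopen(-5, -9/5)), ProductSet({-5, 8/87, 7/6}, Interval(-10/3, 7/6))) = EmptySet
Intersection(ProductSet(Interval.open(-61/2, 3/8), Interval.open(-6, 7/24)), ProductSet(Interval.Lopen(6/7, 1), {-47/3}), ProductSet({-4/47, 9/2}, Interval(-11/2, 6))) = EmptySet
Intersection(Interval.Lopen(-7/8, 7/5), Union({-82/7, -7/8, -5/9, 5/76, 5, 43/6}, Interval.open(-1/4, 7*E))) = Union({-5/9}, Interval.Lopen(-1/4, 7/5))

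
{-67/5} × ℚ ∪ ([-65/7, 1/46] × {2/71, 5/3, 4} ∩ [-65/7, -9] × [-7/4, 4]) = ({-67/5} × ℚ) ∪ ([-65/7, -9] × {2/71, 5/3, 4})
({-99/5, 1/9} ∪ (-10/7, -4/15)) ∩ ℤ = {-1}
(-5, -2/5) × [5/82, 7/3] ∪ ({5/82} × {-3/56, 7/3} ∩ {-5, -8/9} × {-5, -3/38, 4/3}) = (-5, -2/5) × [5/82, 7/3]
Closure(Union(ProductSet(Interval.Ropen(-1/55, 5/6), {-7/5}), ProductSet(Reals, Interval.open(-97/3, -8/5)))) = Union(ProductSet(Interval(-1/55, 5/6), {-7/5}), ProductSet(Reals, Interval(-97/3, -8/5)))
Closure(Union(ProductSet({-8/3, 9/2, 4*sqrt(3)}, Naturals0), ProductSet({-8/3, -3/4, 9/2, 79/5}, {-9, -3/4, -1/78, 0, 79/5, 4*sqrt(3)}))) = Union(ProductSet({-8/3, 9/2, 4*sqrt(3)}, Naturals0), ProductSet({-8/3, -3/4, 9/2, 79/5}, {-9, -3/4, -1/78, 0, 79/5, 4*sqrt(3)}))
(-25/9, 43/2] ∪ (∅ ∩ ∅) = (-25/9, 43/2]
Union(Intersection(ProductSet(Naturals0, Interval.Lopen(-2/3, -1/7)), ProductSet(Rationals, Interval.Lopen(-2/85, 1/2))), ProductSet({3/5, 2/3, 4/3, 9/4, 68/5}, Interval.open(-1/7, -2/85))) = ProductSet({3/5, 2/3, 4/3, 9/4, 68/5}, Interval.open(-1/7, -2/85))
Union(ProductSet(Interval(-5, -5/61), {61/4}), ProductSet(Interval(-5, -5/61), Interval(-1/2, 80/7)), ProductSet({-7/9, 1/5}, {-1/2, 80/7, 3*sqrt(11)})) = Union(ProductSet({-7/9, 1/5}, {-1/2, 80/7, 3*sqrt(11)}), ProductSet(Interval(-5, -5/61), Union({61/4}, Interval(-1/2, 80/7))))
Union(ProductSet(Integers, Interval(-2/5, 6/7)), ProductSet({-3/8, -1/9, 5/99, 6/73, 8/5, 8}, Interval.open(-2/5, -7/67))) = Union(ProductSet({-3/8, -1/9, 5/99, 6/73, 8/5, 8}, Interval.open(-2/5, -7/67)), ProductSet(Integers, Interval(-2/5, 6/7)))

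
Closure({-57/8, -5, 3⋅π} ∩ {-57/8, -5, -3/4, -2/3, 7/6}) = {-57/8, -5}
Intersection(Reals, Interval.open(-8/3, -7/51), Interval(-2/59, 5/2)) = EmptySet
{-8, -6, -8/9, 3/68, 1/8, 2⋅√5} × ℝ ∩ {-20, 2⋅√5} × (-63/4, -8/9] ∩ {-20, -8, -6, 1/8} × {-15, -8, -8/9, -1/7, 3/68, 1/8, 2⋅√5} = ∅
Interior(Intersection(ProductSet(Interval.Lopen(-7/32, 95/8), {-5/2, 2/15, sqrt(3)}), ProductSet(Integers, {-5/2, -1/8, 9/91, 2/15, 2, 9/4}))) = EmptySet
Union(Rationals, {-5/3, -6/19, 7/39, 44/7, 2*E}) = Union({2*E}, Rationals)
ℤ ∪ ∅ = ℤ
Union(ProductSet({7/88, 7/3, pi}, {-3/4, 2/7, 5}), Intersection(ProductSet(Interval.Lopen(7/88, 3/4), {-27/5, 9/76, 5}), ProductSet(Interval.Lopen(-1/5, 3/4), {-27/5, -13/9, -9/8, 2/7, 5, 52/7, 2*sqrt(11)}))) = Union(ProductSet({7/88, 7/3, pi}, {-3/4, 2/7, 5}), ProductSet(Interval.Lopen(7/88, 3/4), {-27/5, 5}))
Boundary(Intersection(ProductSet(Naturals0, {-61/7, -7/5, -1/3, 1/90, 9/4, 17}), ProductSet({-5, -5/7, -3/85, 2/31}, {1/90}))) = EmptySet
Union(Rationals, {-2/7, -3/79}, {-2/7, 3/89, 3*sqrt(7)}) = Union({3*sqrt(7)}, Rationals)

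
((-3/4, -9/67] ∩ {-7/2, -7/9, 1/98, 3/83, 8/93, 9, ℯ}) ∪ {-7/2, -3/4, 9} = {-7/2, -3/4, 9}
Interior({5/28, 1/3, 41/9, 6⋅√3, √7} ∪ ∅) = ∅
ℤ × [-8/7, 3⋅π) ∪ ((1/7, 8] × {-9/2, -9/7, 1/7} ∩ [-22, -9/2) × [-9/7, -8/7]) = ℤ × [-8/7, 3⋅π)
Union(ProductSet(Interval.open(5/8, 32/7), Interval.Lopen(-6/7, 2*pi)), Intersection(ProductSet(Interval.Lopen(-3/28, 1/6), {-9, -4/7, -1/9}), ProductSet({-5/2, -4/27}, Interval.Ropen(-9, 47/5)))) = ProductSet(Interval.open(5/8, 32/7), Interval.Lopen(-6/7, 2*pi))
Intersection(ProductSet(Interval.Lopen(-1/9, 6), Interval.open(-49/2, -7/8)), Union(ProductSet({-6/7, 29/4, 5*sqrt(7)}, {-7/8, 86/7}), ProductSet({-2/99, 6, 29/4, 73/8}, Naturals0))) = EmptySet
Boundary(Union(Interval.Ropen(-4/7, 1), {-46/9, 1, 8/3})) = {-46/9, -4/7, 1, 8/3}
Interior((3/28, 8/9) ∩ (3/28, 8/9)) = (3/28, 8/9)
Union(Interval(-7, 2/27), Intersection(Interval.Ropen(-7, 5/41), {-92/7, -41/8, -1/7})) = Interval(-7, 2/27)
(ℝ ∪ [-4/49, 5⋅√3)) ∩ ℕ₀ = ℕ₀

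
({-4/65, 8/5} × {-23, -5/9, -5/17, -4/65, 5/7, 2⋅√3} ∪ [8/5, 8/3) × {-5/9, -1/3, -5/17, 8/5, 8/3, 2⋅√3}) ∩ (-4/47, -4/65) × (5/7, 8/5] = ∅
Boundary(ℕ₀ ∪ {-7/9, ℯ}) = {-7/9, ℯ} ∪ ℕ₀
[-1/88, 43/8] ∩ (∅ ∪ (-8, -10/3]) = ∅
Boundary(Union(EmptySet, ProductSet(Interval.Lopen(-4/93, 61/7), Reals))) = ProductSet({-4/93, 61/7}, Reals)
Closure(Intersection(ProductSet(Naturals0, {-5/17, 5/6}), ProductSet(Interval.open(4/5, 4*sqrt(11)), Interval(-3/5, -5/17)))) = ProductSet(Range(1, 14, 1), {-5/17})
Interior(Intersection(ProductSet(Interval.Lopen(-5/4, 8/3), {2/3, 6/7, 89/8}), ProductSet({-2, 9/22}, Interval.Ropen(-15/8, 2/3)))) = EmptySet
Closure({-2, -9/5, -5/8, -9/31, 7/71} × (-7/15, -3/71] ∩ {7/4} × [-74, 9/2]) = ∅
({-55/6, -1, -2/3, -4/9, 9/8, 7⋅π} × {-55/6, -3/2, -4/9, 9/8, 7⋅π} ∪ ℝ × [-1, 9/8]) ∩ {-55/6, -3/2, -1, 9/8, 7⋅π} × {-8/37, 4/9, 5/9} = {-55/6, -3/2, -1, 9/8, 7⋅π} × {-8/37, 4/9, 5/9}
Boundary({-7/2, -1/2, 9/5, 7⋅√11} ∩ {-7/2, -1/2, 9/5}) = {-7/2, -1/2, 9/5}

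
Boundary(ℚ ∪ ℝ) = ∅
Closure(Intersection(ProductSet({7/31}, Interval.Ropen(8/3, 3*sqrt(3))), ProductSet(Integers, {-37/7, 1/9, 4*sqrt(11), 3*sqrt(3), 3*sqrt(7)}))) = EmptySet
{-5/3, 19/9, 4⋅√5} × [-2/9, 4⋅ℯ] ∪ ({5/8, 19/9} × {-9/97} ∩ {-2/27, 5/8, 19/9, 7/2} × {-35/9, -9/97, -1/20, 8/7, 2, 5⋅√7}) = ({5/8, 19/9} × {-9/97}) ∪ ({-5/3, 19/9, 4⋅√5} × [-2/9, 4⋅ℯ])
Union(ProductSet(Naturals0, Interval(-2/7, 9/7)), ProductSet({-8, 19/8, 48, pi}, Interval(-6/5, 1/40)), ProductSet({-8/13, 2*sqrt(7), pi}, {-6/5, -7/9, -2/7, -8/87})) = Union(ProductSet({-8/13, 2*sqrt(7), pi}, {-6/5, -7/9, -2/7, -8/87}), ProductSet({-8, 19/8, 48, pi}, Interval(-6/5, 1/40)), ProductSet(Naturals0, Interval(-2/7, 9/7)))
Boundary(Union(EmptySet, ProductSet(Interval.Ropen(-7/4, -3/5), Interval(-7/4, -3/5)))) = Union(ProductSet({-7/4, -3/5}, Interval(-7/4, -3/5)), ProductSet(Interval(-7/4, -3/5), {-7/4, -3/5}))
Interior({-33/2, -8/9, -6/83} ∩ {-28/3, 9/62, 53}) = ∅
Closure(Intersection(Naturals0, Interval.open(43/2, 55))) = Range(22, 55, 1)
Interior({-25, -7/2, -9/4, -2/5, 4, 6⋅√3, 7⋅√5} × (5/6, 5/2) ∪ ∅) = ∅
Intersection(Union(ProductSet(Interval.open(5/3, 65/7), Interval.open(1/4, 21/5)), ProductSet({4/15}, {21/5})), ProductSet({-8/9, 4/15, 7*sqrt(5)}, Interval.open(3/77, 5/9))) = EmptySet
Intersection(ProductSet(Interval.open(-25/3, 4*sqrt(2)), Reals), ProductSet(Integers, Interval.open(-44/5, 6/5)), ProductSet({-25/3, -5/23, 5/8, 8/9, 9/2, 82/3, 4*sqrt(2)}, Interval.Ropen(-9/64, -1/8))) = EmptySet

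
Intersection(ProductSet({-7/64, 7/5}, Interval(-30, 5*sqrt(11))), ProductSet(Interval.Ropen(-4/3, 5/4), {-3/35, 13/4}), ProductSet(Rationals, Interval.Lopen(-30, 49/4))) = ProductSet({-7/64}, {-3/35, 13/4})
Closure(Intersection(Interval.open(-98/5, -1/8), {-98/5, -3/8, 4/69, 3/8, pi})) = {-3/8}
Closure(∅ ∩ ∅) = ∅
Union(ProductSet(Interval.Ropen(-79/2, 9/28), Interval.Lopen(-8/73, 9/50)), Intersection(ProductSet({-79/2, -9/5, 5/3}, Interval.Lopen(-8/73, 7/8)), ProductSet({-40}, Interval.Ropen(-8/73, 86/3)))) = ProductSet(Interval.Ropen(-79/2, 9/28), Interval.Lopen(-8/73, 9/50))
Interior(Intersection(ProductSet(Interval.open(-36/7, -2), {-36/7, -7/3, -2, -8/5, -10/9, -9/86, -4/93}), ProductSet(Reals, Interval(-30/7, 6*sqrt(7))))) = EmptySet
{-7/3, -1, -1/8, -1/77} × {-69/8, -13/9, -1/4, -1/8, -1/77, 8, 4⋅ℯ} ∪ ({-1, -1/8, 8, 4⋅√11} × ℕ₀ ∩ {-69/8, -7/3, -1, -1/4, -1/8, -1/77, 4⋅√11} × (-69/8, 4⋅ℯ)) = ({-1, -1/8, 4⋅√11} × {0, 1, …, 10}) ∪ ({-7/3, -1, -1/8, -1/77} × {-69/8, -13/9, -1/4, -1/8, -1/77, 8, 4⋅ℯ})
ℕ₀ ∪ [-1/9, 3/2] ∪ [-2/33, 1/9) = [-1/9, 3/2] ∪ ℕ₀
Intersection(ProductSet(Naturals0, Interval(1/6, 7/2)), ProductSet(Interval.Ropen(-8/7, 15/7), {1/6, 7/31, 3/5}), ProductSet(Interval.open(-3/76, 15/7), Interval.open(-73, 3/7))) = ProductSet(Range(0, 3, 1), {1/6, 7/31})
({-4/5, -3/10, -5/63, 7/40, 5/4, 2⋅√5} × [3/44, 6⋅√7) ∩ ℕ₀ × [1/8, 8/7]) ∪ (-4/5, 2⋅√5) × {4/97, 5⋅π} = (-4/5, 2⋅√5) × {4/97, 5⋅π}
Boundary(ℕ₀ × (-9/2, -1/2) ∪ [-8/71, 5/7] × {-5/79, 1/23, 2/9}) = (ℕ₀ × [-9/2, -1/2]) ∪ ([-8/71, 5/7] × {-5/79, 1/23, 2/9})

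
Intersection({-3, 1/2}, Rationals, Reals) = {-3, 1/2}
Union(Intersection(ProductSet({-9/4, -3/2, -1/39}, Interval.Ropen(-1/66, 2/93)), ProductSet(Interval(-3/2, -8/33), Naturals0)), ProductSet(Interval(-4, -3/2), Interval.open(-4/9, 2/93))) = ProductSet(Interval(-4, -3/2), Interval.open(-4/9, 2/93))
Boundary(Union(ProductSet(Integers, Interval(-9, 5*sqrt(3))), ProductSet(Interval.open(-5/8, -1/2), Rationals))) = Union(ProductSet(Integers, Interval(-9, 5*sqrt(3))), ProductSet(Interval(-5/8, -1/2), Reals))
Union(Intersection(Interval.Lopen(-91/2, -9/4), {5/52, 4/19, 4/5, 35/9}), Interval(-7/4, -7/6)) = Interval(-7/4, -7/6)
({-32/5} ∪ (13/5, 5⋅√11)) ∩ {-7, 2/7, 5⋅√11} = ∅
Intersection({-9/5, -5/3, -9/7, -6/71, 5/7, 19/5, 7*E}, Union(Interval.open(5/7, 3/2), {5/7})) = {5/7}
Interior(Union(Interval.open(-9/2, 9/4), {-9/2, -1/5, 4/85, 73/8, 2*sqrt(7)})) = Interval.open(-9/2, 9/4)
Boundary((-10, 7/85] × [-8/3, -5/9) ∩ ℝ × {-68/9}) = ∅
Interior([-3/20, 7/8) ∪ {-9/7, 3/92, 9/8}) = (-3/20, 7/8)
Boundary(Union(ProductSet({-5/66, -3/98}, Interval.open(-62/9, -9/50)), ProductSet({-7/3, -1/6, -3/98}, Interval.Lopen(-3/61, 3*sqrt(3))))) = Union(ProductSet({-5/66, -3/98}, Interval(-62/9, -9/50)), ProductSet({-7/3, -1/6, -3/98}, Interval(-3/61, 3*sqrt(3))))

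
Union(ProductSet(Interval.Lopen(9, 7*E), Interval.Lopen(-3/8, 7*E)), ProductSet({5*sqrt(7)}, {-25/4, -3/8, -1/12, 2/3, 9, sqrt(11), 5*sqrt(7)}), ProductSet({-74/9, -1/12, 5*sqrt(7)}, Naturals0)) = Union(ProductSet({5*sqrt(7)}, {-25/4, -3/8, -1/12, 2/3, 9, sqrt(11), 5*sqrt(7)}), ProductSet({-74/9, -1/12, 5*sqrt(7)}, Naturals0), ProductSet(Interval.Lopen(9, 7*E), Interval.Lopen(-3/8, 7*E)))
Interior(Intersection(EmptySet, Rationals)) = EmptySet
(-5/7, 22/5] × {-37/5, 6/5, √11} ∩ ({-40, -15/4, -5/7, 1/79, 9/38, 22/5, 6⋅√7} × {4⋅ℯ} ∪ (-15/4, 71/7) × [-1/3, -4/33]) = ∅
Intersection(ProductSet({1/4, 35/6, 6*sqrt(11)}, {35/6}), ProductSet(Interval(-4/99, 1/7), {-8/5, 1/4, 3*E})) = EmptySet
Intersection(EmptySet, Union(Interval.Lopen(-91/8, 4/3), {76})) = EmptySet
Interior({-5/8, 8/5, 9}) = ∅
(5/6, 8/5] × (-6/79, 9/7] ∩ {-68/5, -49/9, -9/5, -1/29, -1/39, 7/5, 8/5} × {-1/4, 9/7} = {7/5, 8/5} × {9/7}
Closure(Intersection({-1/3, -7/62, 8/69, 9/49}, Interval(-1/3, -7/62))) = {-1/3, -7/62}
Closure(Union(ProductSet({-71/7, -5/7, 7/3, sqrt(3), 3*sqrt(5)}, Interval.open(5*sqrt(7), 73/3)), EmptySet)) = ProductSet({-71/7, -5/7, 7/3, sqrt(3), 3*sqrt(5)}, Interval(5*sqrt(7), 73/3))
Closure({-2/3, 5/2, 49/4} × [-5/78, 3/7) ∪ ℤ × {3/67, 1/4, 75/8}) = (ℤ × {3/67, 1/4, 75/8}) ∪ ({-2/3, 5/2, 49/4} × [-5/78, 3/7])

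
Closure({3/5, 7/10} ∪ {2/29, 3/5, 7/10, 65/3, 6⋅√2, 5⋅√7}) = {2/29, 3/5, 7/10, 65/3, 6⋅√2, 5⋅√7}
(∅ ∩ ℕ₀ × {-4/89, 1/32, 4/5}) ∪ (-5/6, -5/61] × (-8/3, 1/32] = (-5/6, -5/61] × (-8/3, 1/32]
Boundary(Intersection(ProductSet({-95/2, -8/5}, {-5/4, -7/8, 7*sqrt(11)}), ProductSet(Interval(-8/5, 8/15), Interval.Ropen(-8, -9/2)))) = EmptySet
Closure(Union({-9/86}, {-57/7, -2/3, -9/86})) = {-57/7, -2/3, -9/86}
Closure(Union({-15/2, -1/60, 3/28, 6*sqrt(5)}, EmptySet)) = {-15/2, -1/60, 3/28, 6*sqrt(5)}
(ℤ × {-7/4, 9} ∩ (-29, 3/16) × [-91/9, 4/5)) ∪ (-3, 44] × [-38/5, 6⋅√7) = ({-28, -27, …, 0} × {-7/4}) ∪ ((-3, 44] × [-38/5, 6⋅√7))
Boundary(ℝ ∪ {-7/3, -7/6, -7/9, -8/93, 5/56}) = ∅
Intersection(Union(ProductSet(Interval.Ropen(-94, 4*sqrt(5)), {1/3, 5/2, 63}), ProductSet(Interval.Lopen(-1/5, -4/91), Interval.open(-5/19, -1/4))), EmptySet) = EmptySet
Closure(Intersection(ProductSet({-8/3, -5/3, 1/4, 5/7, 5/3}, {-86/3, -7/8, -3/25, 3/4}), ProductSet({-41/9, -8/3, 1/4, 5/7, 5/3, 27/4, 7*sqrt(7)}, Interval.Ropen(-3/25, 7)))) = ProductSet({-8/3, 1/4, 5/7, 5/3}, {-3/25, 3/4})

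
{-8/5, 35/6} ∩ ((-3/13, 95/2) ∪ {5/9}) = {35/6}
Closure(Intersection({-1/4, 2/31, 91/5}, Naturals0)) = EmptySet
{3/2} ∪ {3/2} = {3/2}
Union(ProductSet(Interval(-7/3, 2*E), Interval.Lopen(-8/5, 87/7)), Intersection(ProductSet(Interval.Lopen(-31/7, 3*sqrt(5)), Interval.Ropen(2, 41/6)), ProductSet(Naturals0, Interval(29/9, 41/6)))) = Union(ProductSet(Interval(-7/3, 2*E), Interval.Lopen(-8/5, 87/7)), ProductSet(Range(0, 7, 1), Interval.Ropen(29/9, 41/6)))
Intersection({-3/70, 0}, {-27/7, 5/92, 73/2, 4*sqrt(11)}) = EmptySet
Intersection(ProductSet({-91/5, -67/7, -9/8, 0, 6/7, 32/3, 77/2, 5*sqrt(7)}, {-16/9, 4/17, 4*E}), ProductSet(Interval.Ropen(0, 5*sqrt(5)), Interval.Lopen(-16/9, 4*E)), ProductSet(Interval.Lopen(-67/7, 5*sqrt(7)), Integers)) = EmptySet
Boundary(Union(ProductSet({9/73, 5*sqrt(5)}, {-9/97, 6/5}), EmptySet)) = ProductSet({9/73, 5*sqrt(5)}, {-9/97, 6/5})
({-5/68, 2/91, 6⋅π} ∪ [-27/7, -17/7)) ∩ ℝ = [-27/7, -17/7) ∪ {-5/68, 2/91, 6⋅π}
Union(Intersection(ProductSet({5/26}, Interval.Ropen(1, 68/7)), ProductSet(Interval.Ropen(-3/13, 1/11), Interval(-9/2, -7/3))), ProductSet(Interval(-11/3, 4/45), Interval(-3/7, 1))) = ProductSet(Interval(-11/3, 4/45), Interval(-3/7, 1))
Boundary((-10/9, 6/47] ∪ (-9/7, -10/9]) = {-9/7, 6/47}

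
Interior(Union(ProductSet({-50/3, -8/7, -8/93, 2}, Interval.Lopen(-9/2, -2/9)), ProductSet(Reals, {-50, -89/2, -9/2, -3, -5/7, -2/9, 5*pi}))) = EmptySet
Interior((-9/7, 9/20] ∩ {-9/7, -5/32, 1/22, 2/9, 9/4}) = ∅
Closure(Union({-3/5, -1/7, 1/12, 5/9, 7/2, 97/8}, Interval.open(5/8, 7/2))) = Union({-3/5, -1/7, 1/12, 5/9, 97/8}, Interval(5/8, 7/2))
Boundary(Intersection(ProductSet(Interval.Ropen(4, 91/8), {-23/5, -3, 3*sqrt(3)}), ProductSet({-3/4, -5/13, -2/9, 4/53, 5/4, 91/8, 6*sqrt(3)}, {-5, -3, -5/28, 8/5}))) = ProductSet({6*sqrt(3)}, {-3})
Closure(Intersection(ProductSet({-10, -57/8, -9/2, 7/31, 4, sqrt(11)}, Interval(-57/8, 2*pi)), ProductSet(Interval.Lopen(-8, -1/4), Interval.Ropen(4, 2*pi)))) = ProductSet({-57/8, -9/2}, Interval(4, 2*pi))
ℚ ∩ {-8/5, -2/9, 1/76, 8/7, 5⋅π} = {-8/5, -2/9, 1/76, 8/7}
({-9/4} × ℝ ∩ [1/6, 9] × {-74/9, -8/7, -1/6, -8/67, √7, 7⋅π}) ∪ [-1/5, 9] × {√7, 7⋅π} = [-1/5, 9] × {√7, 7⋅π}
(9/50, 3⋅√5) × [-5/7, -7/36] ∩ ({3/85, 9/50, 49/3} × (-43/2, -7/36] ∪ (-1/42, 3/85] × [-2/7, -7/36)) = ∅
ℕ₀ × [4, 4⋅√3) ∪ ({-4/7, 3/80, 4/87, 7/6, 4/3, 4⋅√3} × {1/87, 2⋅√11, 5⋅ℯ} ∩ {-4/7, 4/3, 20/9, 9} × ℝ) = (ℕ₀ × [4, 4⋅√3)) ∪ ({-4/7, 4/3} × {1/87, 2⋅√11, 5⋅ℯ})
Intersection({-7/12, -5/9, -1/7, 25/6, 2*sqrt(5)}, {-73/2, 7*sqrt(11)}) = EmptySet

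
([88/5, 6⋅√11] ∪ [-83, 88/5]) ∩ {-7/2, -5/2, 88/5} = {-7/2, -5/2, 88/5}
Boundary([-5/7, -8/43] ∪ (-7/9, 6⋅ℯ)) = {-7/9, 6⋅ℯ}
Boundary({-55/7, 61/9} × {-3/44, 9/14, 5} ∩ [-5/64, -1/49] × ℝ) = ∅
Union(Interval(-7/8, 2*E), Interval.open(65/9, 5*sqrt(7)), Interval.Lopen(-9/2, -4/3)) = Union(Interval.Lopen(-9/2, -4/3), Interval(-7/8, 2*E), Interval.open(65/9, 5*sqrt(7)))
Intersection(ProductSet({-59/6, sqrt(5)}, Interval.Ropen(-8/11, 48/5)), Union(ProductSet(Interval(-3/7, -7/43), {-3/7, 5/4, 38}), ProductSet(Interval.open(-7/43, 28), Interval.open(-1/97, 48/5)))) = ProductSet({sqrt(5)}, Interval.open(-1/97, 48/5))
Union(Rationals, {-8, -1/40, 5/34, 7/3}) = Rationals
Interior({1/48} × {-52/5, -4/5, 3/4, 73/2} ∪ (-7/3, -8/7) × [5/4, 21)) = (-7/3, -8/7) × (5/4, 21)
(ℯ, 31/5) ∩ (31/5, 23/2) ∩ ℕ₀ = ∅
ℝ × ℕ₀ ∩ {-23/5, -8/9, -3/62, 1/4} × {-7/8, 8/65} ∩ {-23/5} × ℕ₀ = ∅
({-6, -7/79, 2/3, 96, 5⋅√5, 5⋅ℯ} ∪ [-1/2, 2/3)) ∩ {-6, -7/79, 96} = {-6, -7/79, 96}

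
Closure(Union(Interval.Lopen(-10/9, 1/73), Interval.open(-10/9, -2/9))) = Interval(-10/9, 1/73)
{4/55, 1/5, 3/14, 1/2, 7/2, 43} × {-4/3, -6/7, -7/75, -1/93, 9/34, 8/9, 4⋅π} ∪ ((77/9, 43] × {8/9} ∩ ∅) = {4/55, 1/5, 3/14, 1/2, 7/2, 43} × {-4/3, -6/7, -7/75, -1/93, 9/34, 8/9, 4⋅π}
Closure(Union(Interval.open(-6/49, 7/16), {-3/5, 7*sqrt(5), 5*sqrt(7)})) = Union({-3/5, 7*sqrt(5), 5*sqrt(7)}, Interval(-6/49, 7/16))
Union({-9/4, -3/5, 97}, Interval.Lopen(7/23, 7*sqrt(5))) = Union({-9/4, -3/5, 97}, Interval.Lopen(7/23, 7*sqrt(5)))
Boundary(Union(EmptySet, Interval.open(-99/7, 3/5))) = {-99/7, 3/5}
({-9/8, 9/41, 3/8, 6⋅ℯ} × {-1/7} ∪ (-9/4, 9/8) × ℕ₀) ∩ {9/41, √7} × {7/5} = ∅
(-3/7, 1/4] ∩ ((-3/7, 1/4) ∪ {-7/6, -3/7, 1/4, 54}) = (-3/7, 1/4]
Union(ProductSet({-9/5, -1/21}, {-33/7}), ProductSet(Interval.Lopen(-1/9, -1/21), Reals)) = Union(ProductSet({-9/5, -1/21}, {-33/7}), ProductSet(Interval.Lopen(-1/9, -1/21), Reals))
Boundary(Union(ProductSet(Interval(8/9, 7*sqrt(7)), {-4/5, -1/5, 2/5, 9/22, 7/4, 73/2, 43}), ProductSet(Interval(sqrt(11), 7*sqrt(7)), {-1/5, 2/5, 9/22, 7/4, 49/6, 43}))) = Union(ProductSet(Interval(8/9, 7*sqrt(7)), {-4/5, -1/5, 2/5, 9/22, 7/4, 73/2, 43}), ProductSet(Interval(sqrt(11), 7*sqrt(7)), {-1/5, 2/5, 9/22, 7/4, 49/6, 43}))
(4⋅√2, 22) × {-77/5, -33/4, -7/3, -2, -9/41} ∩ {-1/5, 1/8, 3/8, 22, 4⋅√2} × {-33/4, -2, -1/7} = ∅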